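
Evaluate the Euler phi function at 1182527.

1147392

Factor: 1182527 = 73 · 97 · 167.
φ(1182527) = (73−1) · (97−1) · (167−1) = 72 · 96 · 166 = 1147392.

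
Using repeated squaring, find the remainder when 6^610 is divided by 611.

225

6^1 ≡ 6 (mod 611)
6^2 ≡ 6^2 = 36 ≡ 36 (mod 611)
6^4 ≡ 36^2 = 1296 ≡ 74 (mod 611)
6^8 ≡ 74^2 = 5476 ≡ 588 (mod 611)
6^16 ≡ 588^2 = 345744 ≡ 529 (mod 611)
6^32 ≡ 529^2 = 279841 ≡ 3 (mod 611)
6^64 ≡ 3^2 = 9 ≡ 9 (mod 611)
6^128 ≡ 9^2 = 81 ≡ 81 (mod 611)
6^256 ≡ 81^2 = 6561 ≡ 451 (mod 611)
6^512 ≡ 451^2 = 203401 ≡ 549 (mod 611)
610 = 512 + 64 + 32 + 2 in binary powers of 2.
So 6^610 ≡ 549 · 9 · 3 · 36 ≡ 225 (mod 611).
Since 225 ≠ 1, base 6 is a Fermat witness: 611 is composite.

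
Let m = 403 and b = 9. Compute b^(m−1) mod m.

157

9^1 ≡ 9 (mod 403)
9^2 ≡ 9^2 = 81 ≡ 81 (mod 403)
9^4 ≡ 81^2 = 6561 ≡ 113 (mod 403)
9^8 ≡ 113^2 = 12769 ≡ 276 (mod 403)
9^16 ≡ 276^2 = 76176 ≡ 9 (mod 403)
9^32 ≡ 9^2 = 81 ≡ 81 (mod 403)
9^64 ≡ 81^2 = 6561 ≡ 113 (mod 403)
9^128 ≡ 113^2 = 12769 ≡ 276 (mod 403)
9^256 ≡ 276^2 = 76176 ≡ 9 (mod 403)
402 = 256 + 128 + 16 + 2 in binary powers of 2.
So 9^402 ≡ 9 · 276 · 9 · 81 ≡ 157 (mod 403).
Since 157 ≠ 1, base 9 is a Fermat witness: 403 is composite.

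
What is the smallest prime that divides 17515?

5

17515 is odd.
Digit sum 19, not divisible by 3.
Ends in 5: divisible by 5.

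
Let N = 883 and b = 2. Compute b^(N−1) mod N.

1

2^1 ≡ 2 (mod 883)
2^2 ≡ 2^2 = 4 ≡ 4 (mod 883)
2^4 ≡ 4^2 = 16 ≡ 16 (mod 883)
2^8 ≡ 16^2 = 256 ≡ 256 (mod 883)
2^16 ≡ 256^2 = 65536 ≡ 194 (mod 883)
2^32 ≡ 194^2 = 37636 ≡ 550 (mod 883)
2^64 ≡ 550^2 = 302500 ≡ 514 (mod 883)
2^128 ≡ 514^2 = 264196 ≡ 179 (mod 883)
2^256 ≡ 179^2 = 32041 ≡ 253 (mod 883)
2^512 ≡ 253^2 = 64009 ≡ 433 (mod 883)
882 = 512 + 256 + 64 + 32 + 16 + 2 in binary powers of 2.
So 2^882 ≡ 433 · 253 · 514 · 550 · 194 · 4 ≡ 1 (mod 883).
Since the result is 1, base 2 gives no evidence that 883 is composite.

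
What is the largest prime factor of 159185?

79

159185 = 5 · 31837
31837 = 13 · 2449
2449 = 31 · 79
79 is prime.
So 159185 = 5 · 13 · 31 · 79; the largest prime factor is 79.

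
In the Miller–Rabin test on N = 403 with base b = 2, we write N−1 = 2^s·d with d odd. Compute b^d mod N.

343

403 − 1 = 402 = 2^1 · 201, so d = 201.
2^1 ≡ 2 (mod 403)
2^2 ≡ 2^2 = 4 ≡ 4 (mod 403)
2^4 ≡ 4^2 = 16 ≡ 16 (mod 403)
2^8 ≡ 16^2 = 256 ≡ 256 (mod 403)
2^16 ≡ 256^2 = 65536 ≡ 250 (mod 403)
2^32 ≡ 250^2 = 62500 ≡ 35 (mod 403)
2^64 ≡ 35^2 = 1225 ≡ 16 (mod 403)
2^128 ≡ 16^2 = 256 ≡ 256 (mod 403)
201 = 128 + 64 + 8 + 1 in binary powers of 2.
So 2^201 ≡ 256 · 16 · 256 · 2 ≡ 343 (mod 403).
Squaring chain: 343; never reaches −1, so base 2 is a Miller–Rabin witness that 403 is composite.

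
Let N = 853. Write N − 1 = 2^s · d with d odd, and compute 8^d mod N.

853 − 1 = 852 = 2^2 · 213, so d = 213.
8^1 ≡ 8 (mod 853)
8^2 ≡ 8^2 = 64 ≡ 64 (mod 853)
8^4 ≡ 64^2 = 4096 ≡ 684 (mod 853)
8^8 ≡ 684^2 = 467856 ≡ 412 (mod 853)
8^16 ≡ 412^2 = 169744 ≡ 850 (mod 853)
8^32 ≡ 850^2 = 722500 ≡ 9 (mod 853)
8^64 ≡ 9^2 = 81 ≡ 81 (mod 853)
8^128 ≡ 81^2 = 6561 ≡ 590 (mod 853)
213 = 128 + 64 + 16 + 4 + 1 in binary powers of 2.
So 8^213 ≡ 590 · 81 · 850 · 684 · 8 ≡ 520 (mod 853).
Squaring chain: 520 → 852; reaches −1, so base 8 does not prove 853 composite.

520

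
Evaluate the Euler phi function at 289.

Factor: 289 = 17^2.
φ(289) = 17^1·(17−1) = 272.

272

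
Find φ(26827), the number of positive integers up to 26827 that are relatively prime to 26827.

26496

Factor: 26827 = 139 · 193.
φ(26827) = (139−1) · (193−1) = 138 · 192 = 26496.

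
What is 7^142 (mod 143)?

82

7^1 ≡ 7 (mod 143)
7^2 ≡ 7^2 = 49 ≡ 49 (mod 143)
7^4 ≡ 49^2 = 2401 ≡ 113 (mod 143)
7^8 ≡ 113^2 = 12769 ≡ 42 (mod 143)
7^16 ≡ 42^2 = 1764 ≡ 48 (mod 143)
7^32 ≡ 48^2 = 2304 ≡ 16 (mod 143)
7^64 ≡ 16^2 = 256 ≡ 113 (mod 143)
7^128 ≡ 113^2 = 12769 ≡ 42 (mod 143)
142 = 128 + 8 + 4 + 2 in binary powers of 2.
So 7^142 ≡ 42 · 42 · 113 · 49 ≡ 82 (mod 143).
Since 82 ≠ 1, base 7 is a Fermat witness: 143 is composite.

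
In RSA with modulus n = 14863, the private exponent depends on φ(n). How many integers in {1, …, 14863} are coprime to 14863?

14608

Factor: 14863 = 89 · 167.
φ(14863) = (89−1) · (167−1) = 88 · 166 = 14608.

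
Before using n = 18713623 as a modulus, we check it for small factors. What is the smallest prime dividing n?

73

18713623 is odd.
Digit sum 31, not divisible by 3.
Ends in 3: not divisible by 5.
7: 18713623 = 7·2673374 + 5
11: 18713623 = 11·1701238 + 5
13: 18713623 = 13·1439509 + 6
17: 18713623 = 17·1100801 + 6
19: 18713623 = 19·984927 + 10
23: 18713623 = 23·813635 + 18
29: 18713623 = 29·645297 + 10
31: 18713623 = 31·603665 + 8
37: 18713623 = 37·505773 + 22
41: 18713623 = 41·456429 + 34
43: 18713623 = 43·435200 + 23
47: 18713623 = 47·398162 + 9
53: 18713623 = 53·353087 + 12
59: 18713623 = 59·317180 + 3
61: 18713623 = 61·306780 + 43
67: 18713623 = 67·279307 + 54
71: 18713623 = 71·263572 + 11
73: 18713623 = 73·256351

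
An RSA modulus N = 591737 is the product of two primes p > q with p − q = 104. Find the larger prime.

Since p = q + 104, we have 591737 = q(q + 104), so q² + 104q − 591737 = 0.
Discriminant: 104² + 4·591737 = 10816 + 2366948 = 2377764; √2377764 = 1542.
q = (−104 + 1542)/2 = 719, and p = q + 104 = 823.
Check: 719 · 823 = 591737.

823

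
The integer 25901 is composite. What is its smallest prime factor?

59

25901 is odd.
Digit sum 17, not divisible by 3.
Ends in 1: not divisible by 5.
7: 25901 = 7·3700 + 1
11: 25901 = 11·2354 + 7
13: 25901 = 13·1992 + 5
17: 25901 = 17·1523 + 10
19: 25901 = 19·1363 + 4
23: 25901 = 23·1126 + 3
29: 25901 = 29·893 + 4
31: 25901 = 31·835 + 16
37: 25901 = 37·700 + 1
41: 25901 = 41·631 + 30
43: 25901 = 43·602 + 15
47: 25901 = 47·551 + 4
53: 25901 = 53·488 + 37
59: 25901 = 59·439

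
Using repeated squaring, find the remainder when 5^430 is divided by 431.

1

5^1 ≡ 5 (mod 431)
5^2 ≡ 5^2 = 25 ≡ 25 (mod 431)
5^4 ≡ 25^2 = 625 ≡ 194 (mod 431)
5^8 ≡ 194^2 = 37636 ≡ 139 (mod 431)
5^16 ≡ 139^2 = 19321 ≡ 357 (mod 431)
5^32 ≡ 357^2 = 127449 ≡ 304 (mod 431)
5^64 ≡ 304^2 = 92416 ≡ 182 (mod 431)
5^128 ≡ 182^2 = 33124 ≡ 368 (mod 431)
5^256 ≡ 368^2 = 135424 ≡ 90 (mod 431)
430 = 256 + 128 + 32 + 8 + 4 + 2 in binary powers of 2.
So 5^430 ≡ 90 · 368 · 304 · 139 · 194 · 25 ≡ 1 (mod 431).
Since the result is 1, base 5 gives no evidence that 431 is composite.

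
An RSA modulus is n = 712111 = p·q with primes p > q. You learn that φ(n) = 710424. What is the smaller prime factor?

φ(n) = (p−1)(q−1) = n − (p+q) + 1, so p + q = 712111 − 710424 + 1 = 1688.
p and q are the roots of t² − 1688t + 712111 = 0.
Discriminant: 1688² − 4·712111 = 2849344 − 2848444 = 900; √900 = 30.
q = (1688 − 30)/2 = 829, p = (1688 + 30)/2 = 859.
Check: 829 · 859 = 712111.

829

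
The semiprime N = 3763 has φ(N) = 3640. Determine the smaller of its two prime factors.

53

φ(n) = (p−1)(q−1) = n − (p+q) + 1, so p + q = 3763 − 3640 + 1 = 124.
p and q are the roots of t² − 124t + 3763 = 0.
Discriminant: 124² − 4·3763 = 15376 − 15052 = 324; √324 = 18.
q = (124 − 18)/2 = 53, p = (124 + 18)/2 = 71.
Check: 53 · 71 = 3763.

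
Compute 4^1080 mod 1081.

200

4^1 ≡ 4 (mod 1081)
4^2 ≡ 4^2 = 16 ≡ 16 (mod 1081)
4^4 ≡ 16^2 = 256 ≡ 256 (mod 1081)
4^8 ≡ 256^2 = 65536 ≡ 676 (mod 1081)
4^16 ≡ 676^2 = 456976 ≡ 794 (mod 1081)
4^32 ≡ 794^2 = 630436 ≡ 213 (mod 1081)
4^64 ≡ 213^2 = 45369 ≡ 1048 (mod 1081)
4^128 ≡ 1048^2 = 1098304 ≡ 8 (mod 1081)
4^256 ≡ 8^2 = 64 ≡ 64 (mod 1081)
4^512 ≡ 64^2 = 4096 ≡ 853 (mod 1081)
4^1024 ≡ 853^2 = 727609 ≡ 96 (mod 1081)
1080 = 1024 + 32 + 16 + 8 in binary powers of 2.
So 4^1080 ≡ 96 · 213 · 794 · 676 ≡ 200 (mod 1081).
Since 200 ≠ 1, base 4 is a Fermat witness: 1081 is composite.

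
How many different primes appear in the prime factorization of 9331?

3

9331 = 7 · 1333
1333 = 31 · 43
9331 = 7 · 31 · 43, which has 3 distinct prime factors.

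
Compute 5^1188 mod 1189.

5^1 ≡ 5 (mod 1189)
5^2 ≡ 5^2 = 25 ≡ 25 (mod 1189)
5^4 ≡ 25^2 = 625 ≡ 625 (mod 1189)
5^8 ≡ 625^2 = 390625 ≡ 633 (mod 1189)
5^16 ≡ 633^2 = 400689 ≡ 1185 (mod 1189)
5^32 ≡ 1185^2 = 1404225 ≡ 16 (mod 1189)
5^64 ≡ 16^2 = 256 ≡ 256 (mod 1189)
5^128 ≡ 256^2 = 65536 ≡ 141 (mod 1189)
5^256 ≡ 141^2 = 19881 ≡ 857 (mod 1189)
5^512 ≡ 857^2 = 734449 ≡ 836 (mod 1189)
5^1024 ≡ 836^2 = 698896 ≡ 953 (mod 1189)
1188 = 1024 + 128 + 32 + 4 in binary powers of 2.
So 5^1188 ≡ 953 · 141 · 16 · 625 ≡ 674 (mod 1189).
Since 674 ≠ 1, base 5 is a Fermat witness: 1189 is composite.

674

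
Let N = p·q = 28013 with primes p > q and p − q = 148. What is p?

257

Since p = q + 148, we have 28013 = q(q + 148), so q² + 148q − 28013 = 0.
Discriminant: 148² + 4·28013 = 21904 + 112052 = 133956; √133956 = 366.
q = (−148 + 366)/2 = 109, and p = q + 148 = 257.
Check: 109 · 257 = 28013.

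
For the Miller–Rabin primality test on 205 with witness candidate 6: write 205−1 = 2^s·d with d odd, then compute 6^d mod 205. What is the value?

205 − 1 = 204 = 2^2 · 51, so d = 51.
6^1 ≡ 6 (mod 205)
6^2 ≡ 6^2 = 36 ≡ 36 (mod 205)
6^4 ≡ 36^2 = 1296 ≡ 66 (mod 205)
6^8 ≡ 66^2 = 4356 ≡ 51 (mod 205)
6^16 ≡ 51^2 = 2601 ≡ 141 (mod 205)
6^32 ≡ 141^2 = 19881 ≡ 201 (mod 205)
51 = 32 + 16 + 2 + 1 in binary powers of 2.
So 6^51 ≡ 201 · 141 · 36 · 6 ≡ 151 (mod 205).
Squaring chain: 151 → 46; never reaches −1, so base 6 is a Miller–Rabin witness that 205 is composite.

151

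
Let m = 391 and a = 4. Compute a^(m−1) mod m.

288

4^1 ≡ 4 (mod 391)
4^2 ≡ 4^2 = 16 ≡ 16 (mod 391)
4^4 ≡ 16^2 = 256 ≡ 256 (mod 391)
4^8 ≡ 256^2 = 65536 ≡ 239 (mod 391)
4^16 ≡ 239^2 = 57121 ≡ 35 (mod 391)
4^32 ≡ 35^2 = 1225 ≡ 52 (mod 391)
4^64 ≡ 52^2 = 2704 ≡ 358 (mod 391)
4^128 ≡ 358^2 = 128164 ≡ 307 (mod 391)
4^256 ≡ 307^2 = 94249 ≡ 18 (mod 391)
390 = 256 + 128 + 4 + 2 in binary powers of 2.
So 4^390 ≡ 18 · 307 · 256 · 16 ≡ 288 (mod 391).
Since 288 ≠ 1, base 4 is a Fermat witness: 391 is composite.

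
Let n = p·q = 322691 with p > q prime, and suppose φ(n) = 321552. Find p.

617

φ(n) = (p−1)(q−1) = n − (p+q) + 1, so p + q = 322691 − 321552 + 1 = 1140.
p and q are the roots of t² − 1140t + 322691 = 0.
Discriminant: 1140² − 4·322691 = 1299600 − 1290764 = 8836; √8836 = 94.
q = (1140 − 94)/2 = 523, p = (1140 + 94)/2 = 617.
Check: 523 · 617 = 322691.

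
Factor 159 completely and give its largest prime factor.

159 = 3 · 53
53 is prime.
So 159 = 3 · 53; the largest prime factor is 53.

53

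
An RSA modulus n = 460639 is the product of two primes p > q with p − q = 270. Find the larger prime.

827

Since p = q + 270, we have 460639 = q(q + 270), so q² + 270q − 460639 = 0.
Discriminant: 270² + 4·460639 = 72900 + 1842556 = 1915456; √1915456 = 1384.
q = (−270 + 1384)/2 = 557, and p = q + 270 = 827.
Check: 557 · 827 = 460639.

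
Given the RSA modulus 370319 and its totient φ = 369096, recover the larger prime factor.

φ(n) = (p−1)(q−1) = n − (p+q) + 1, so p + q = 370319 − 369096 + 1 = 1224.
p and q are the roots of t² − 1224t + 370319 = 0.
Discriminant: 1224² − 4·370319 = 1498176 − 1481276 = 16900; √16900 = 130.
q = (1224 − 130)/2 = 547, p = (1224 + 130)/2 = 677.
Check: 547 · 677 = 370319.

677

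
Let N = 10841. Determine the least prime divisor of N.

37

10841 is odd.
Digit sum 14, not divisible by 3.
Ends in 1: not divisible by 5.
7: 10841 = 7·1548 + 5
11: 10841 = 11·985 + 6
13: 10841 = 13·833 + 12
17: 10841 = 17·637 + 12
19: 10841 = 19·570 + 11
23: 10841 = 23·471 + 8
29: 10841 = 29·373 + 24
31: 10841 = 31·349 + 22
37: 10841 = 37·293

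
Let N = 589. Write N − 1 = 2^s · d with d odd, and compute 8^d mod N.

589 − 1 = 588 = 2^2 · 147, so d = 147.
8^1 ≡ 8 (mod 589)
8^2 ≡ 8^2 = 64 ≡ 64 (mod 589)
8^4 ≡ 64^2 = 4096 ≡ 562 (mod 589)
8^8 ≡ 562^2 = 315844 ≡ 140 (mod 589)
8^16 ≡ 140^2 = 19600 ≡ 163 (mod 589)
8^32 ≡ 163^2 = 26569 ≡ 64 (mod 589)
8^64 ≡ 64^2 = 4096 ≡ 562 (mod 589)
8^128 ≡ 562^2 = 315844 ≡ 140 (mod 589)
147 = 128 + 16 + 2 + 1 in binary powers of 2.
So 8^147 ≡ 140 · 163 · 64 · 8 ≡ 436 (mod 589).
Squaring chain: 436 → 438; never reaches −1, so base 8 is a Miller–Rabin witness that 589 is composite.

436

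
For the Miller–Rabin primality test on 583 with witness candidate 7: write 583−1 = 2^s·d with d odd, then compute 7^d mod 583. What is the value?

271

583 − 1 = 582 = 2^1 · 291, so d = 291.
7^1 ≡ 7 (mod 583)
7^2 ≡ 7^2 = 49 ≡ 49 (mod 583)
7^4 ≡ 49^2 = 2401 ≡ 69 (mod 583)
7^8 ≡ 69^2 = 4761 ≡ 97 (mod 583)
7^16 ≡ 97^2 = 9409 ≡ 81 (mod 583)
7^32 ≡ 81^2 = 6561 ≡ 148 (mod 583)
7^64 ≡ 148^2 = 21904 ≡ 333 (mod 583)
7^128 ≡ 333^2 = 110889 ≡ 119 (mod 583)
7^256 ≡ 119^2 = 14161 ≡ 169 (mod 583)
291 = 256 + 32 + 2 + 1 in binary powers of 2.
So 7^291 ≡ 169 · 148 · 49 · 7 ≡ 271 (mod 583).
Squaring chain: 271; never reaches −1, so base 7 is a Miller–Rabin witness that 583 is composite.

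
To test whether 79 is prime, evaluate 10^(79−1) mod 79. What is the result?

1

10^1 ≡ 10 (mod 79)
10^2 ≡ 10^2 = 100 ≡ 21 (mod 79)
10^4 ≡ 21^2 = 441 ≡ 46 (mod 79)
10^8 ≡ 46^2 = 2116 ≡ 62 (mod 79)
10^16 ≡ 62^2 = 3844 ≡ 52 (mod 79)
10^32 ≡ 52^2 = 2704 ≡ 18 (mod 79)
10^64 ≡ 18^2 = 324 ≡ 8 (mod 79)
78 = 64 + 8 + 4 + 2 in binary powers of 2.
So 10^78 ≡ 8 · 62 · 46 · 21 ≡ 1 (mod 79).
Since the result is 1, base 10 gives no evidence that 79 is composite.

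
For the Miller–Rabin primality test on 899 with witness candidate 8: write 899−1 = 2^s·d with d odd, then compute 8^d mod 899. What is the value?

899 − 1 = 898 = 2^1 · 449, so d = 449.
8^1 ≡ 8 (mod 899)
8^2 ≡ 8^2 = 64 ≡ 64 (mod 899)
8^4 ≡ 64^2 = 4096 ≡ 500 (mod 899)
8^8 ≡ 500^2 = 250000 ≡ 78 (mod 899)
8^16 ≡ 78^2 = 6084 ≡ 690 (mod 899)
8^32 ≡ 690^2 = 476100 ≡ 529 (mod 899)
8^64 ≡ 529^2 = 279841 ≡ 252 (mod 899)
8^128 ≡ 252^2 = 63504 ≡ 574 (mod 899)
8^256 ≡ 574^2 = 329476 ≡ 442 (mod 899)
449 = 256 + 128 + 64 + 1 in binary powers of 2.
So 8^449 ≡ 442 · 574 · 252 · 8 ≡ 66 (mod 899).
Squaring chain: 66; never reaches −1, so base 8 is a Miller–Rabin witness that 899 is composite.

66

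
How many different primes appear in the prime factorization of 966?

4

966 = 2 · 483
483 = 3 · 161
161 = 7 · 23
966 = 2 · 3 · 7 · 23, which has 4 distinct prime factors.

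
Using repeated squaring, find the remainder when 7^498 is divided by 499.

1

7^1 ≡ 7 (mod 499)
7^2 ≡ 7^2 = 49 ≡ 49 (mod 499)
7^4 ≡ 49^2 = 2401 ≡ 405 (mod 499)
7^8 ≡ 405^2 = 164025 ≡ 353 (mod 499)
7^16 ≡ 353^2 = 124609 ≡ 358 (mod 499)
7^32 ≡ 358^2 = 128164 ≡ 420 (mod 499)
7^64 ≡ 420^2 = 176400 ≡ 253 (mod 499)
7^128 ≡ 253^2 = 64009 ≡ 137 (mod 499)
7^256 ≡ 137^2 = 18769 ≡ 306 (mod 499)
498 = 256 + 128 + 64 + 32 + 16 + 2 in binary powers of 2.
So 7^498 ≡ 306 · 137 · 253 · 420 · 358 · 49 ≡ 1 (mod 499).
Since the result is 1, base 7 gives no evidence that 499 is composite.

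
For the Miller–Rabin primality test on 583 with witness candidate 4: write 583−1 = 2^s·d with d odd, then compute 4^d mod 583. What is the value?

583 − 1 = 582 = 2^1 · 291, so d = 291.
4^1 ≡ 4 (mod 583)
4^2 ≡ 4^2 = 16 ≡ 16 (mod 583)
4^4 ≡ 16^2 = 256 ≡ 256 (mod 583)
4^8 ≡ 256^2 = 65536 ≡ 240 (mod 583)
4^16 ≡ 240^2 = 57600 ≡ 466 (mod 583)
4^32 ≡ 466^2 = 217156 ≡ 280 (mod 583)
4^64 ≡ 280^2 = 78400 ≡ 278 (mod 583)
4^128 ≡ 278^2 = 77284 ≡ 328 (mod 583)
4^256 ≡ 328^2 = 107584 ≡ 312 (mod 583)
291 = 256 + 32 + 2 + 1 in binary powers of 2.
So 4^291 ≡ 312 · 280 · 16 · 4 ≡ 70 (mod 583).
Squaring chain: 70; never reaches −1, so base 4 is a Miller–Rabin witness that 583 is composite.

70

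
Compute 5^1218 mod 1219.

453

5^1 ≡ 5 (mod 1219)
5^2 ≡ 5^2 = 25 ≡ 25 (mod 1219)
5^4 ≡ 25^2 = 625 ≡ 625 (mod 1219)
5^8 ≡ 625^2 = 390625 ≡ 545 (mod 1219)
5^16 ≡ 545^2 = 297025 ≡ 808 (mod 1219)
5^32 ≡ 808^2 = 652864 ≡ 699 (mod 1219)
5^64 ≡ 699^2 = 488601 ≡ 1001 (mod 1219)
5^128 ≡ 1001^2 = 1002001 ≡ 1202 (mod 1219)
5^256 ≡ 1202^2 = 1444804 ≡ 289 (mod 1219)
5^512 ≡ 289^2 = 83521 ≡ 629 (mod 1219)
5^1024 ≡ 629^2 = 395641 ≡ 685 (mod 1219)
1218 = 1024 + 128 + 64 + 2 in binary powers of 2.
So 5^1218 ≡ 685 · 1202 · 1001 · 25 ≡ 453 (mod 1219).
Since 453 ≠ 1, base 5 is a Fermat witness: 1219 is composite.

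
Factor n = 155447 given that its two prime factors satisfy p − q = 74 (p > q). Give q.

359

Since p = q + 74, we have 155447 = q(q + 74), so q² + 74q − 155447 = 0.
Discriminant: 74² + 4·155447 = 5476 + 621788 = 627264; √627264 = 792.
q = (−74 + 792)/2 = 359, and p = q + 74 = 433.
Check: 359 · 433 = 155447.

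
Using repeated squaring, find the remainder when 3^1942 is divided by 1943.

3^1 ≡ 3 (mod 1943)
3^2 ≡ 3^2 = 9 ≡ 9 (mod 1943)
3^4 ≡ 9^2 = 81 ≡ 81 (mod 1943)
3^8 ≡ 81^2 = 6561 ≡ 732 (mod 1943)
3^16 ≡ 732^2 = 535824 ≡ 1499 (mod 1943)
3^32 ≡ 1499^2 = 2247001 ≡ 893 (mod 1943)
3^64 ≡ 893^2 = 797449 ≡ 819 (mod 1943)
3^128 ≡ 819^2 = 670761 ≡ 426 (mod 1943)
3^256 ≡ 426^2 = 181476 ≡ 777 (mod 1943)
3^512 ≡ 777^2 = 603729 ≡ 1399 (mod 1943)
3^1024 ≡ 1399^2 = 1957201 ≡ 600 (mod 1943)
1942 = 1024 + 512 + 256 + 128 + 16 + 4 + 2 in binary powers of 2.
So 3^1942 ≡ 600 · 1399 · 777 · 426 · 1499 · 81 · 9 ≡ 1600 (mod 1943).
Since 1600 ≠ 1, base 3 is a Fermat witness: 1943 is composite.

1600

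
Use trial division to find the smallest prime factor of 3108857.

43

3108857 is odd.
Digit sum 32, not divisible by 3.
Ends in 7: not divisible by 5.
7: 3108857 = 7·444122 + 3
11: 3108857 = 11·282623 + 4
13: 3108857 = 13·239142 + 11
17: 3108857 = 17·182873 + 16
19: 3108857 = 19·163624 + 1
23: 3108857 = 23·135167 + 16
29: 3108857 = 29·107201 + 28
31: 3108857 = 31·100285 + 22
37: 3108857 = 37·84023 + 6
41: 3108857 = 41·75825 + 32
43: 3108857 = 43·72299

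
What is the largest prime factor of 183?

61

183 = 3 · 61
61 is prime.
So 183 = 3 · 61; the largest prime factor is 61.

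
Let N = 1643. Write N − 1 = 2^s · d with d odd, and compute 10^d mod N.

1643 − 1 = 1642 = 2^1 · 821, so d = 821.
10^1 ≡ 10 (mod 1643)
10^2 ≡ 10^2 = 100 ≡ 100 (mod 1643)
10^4 ≡ 100^2 = 10000 ≡ 142 (mod 1643)
10^8 ≡ 142^2 = 20164 ≡ 448 (mod 1643)
10^16 ≡ 448^2 = 200704 ≡ 258 (mod 1643)
10^32 ≡ 258^2 = 66564 ≡ 844 (mod 1643)
10^64 ≡ 844^2 = 712336 ≡ 917 (mod 1643)
10^128 ≡ 917^2 = 840889 ≡ 1316 (mod 1643)
10^256 ≡ 1316^2 = 1731856 ≡ 134 (mod 1643)
10^512 ≡ 134^2 = 17956 ≡ 1526 (mod 1643)
821 = 512 + 256 + 32 + 16 + 4 + 1 in binary powers of 2.
So 10^821 ≡ 1526 · 134 · 844 · 258 · 142 · 10 ≡ 577 (mod 1643).
Squaring chain: 577; never reaches −1, so base 10 is a Miller–Rabin witness that 1643 is composite.

577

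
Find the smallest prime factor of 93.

93 is odd.
Digit sum 12, divisible by 3.

3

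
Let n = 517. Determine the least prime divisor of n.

11

517 is odd.
Digit sum 13, not divisible by 3.
Ends in 7: not divisible by 5.
7: 517 = 7·73 + 6
11: 517 = 11·47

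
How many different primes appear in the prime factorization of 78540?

78540 = 2^2 · 19635
19635 = 3 · 6545
6545 = 5 · 1309
1309 = 7 · 187
187 = 11 · 17
78540 = 2^2 · 3 · 5 · 7 · 11 · 17, which has 6 distinct prime factors.

6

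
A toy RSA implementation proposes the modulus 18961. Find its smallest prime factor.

67

18961 is odd.
Digit sum 25, not divisible by 3.
Ends in 1: not divisible by 5.
7: 18961 = 7·2708 + 5
11: 18961 = 11·1723 + 8
13: 18961 = 13·1458 + 7
17: 18961 = 17·1115 + 6
19: 18961 = 19·997 + 18
23: 18961 = 23·824 + 9
29: 18961 = 29·653 + 24
31: 18961 = 31·611 + 20
37: 18961 = 37·512 + 17
41: 18961 = 41·462 + 19
43: 18961 = 43·440 + 41
47: 18961 = 47·403 + 20
53: 18961 = 53·357 + 40
59: 18961 = 59·321 + 22
61: 18961 = 61·310 + 51
67: 18961 = 67·283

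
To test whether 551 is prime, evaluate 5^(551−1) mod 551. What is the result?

480

5^1 ≡ 5 (mod 551)
5^2 ≡ 5^2 = 25 ≡ 25 (mod 551)
5^4 ≡ 25^2 = 625 ≡ 74 (mod 551)
5^8 ≡ 74^2 = 5476 ≡ 517 (mod 551)
5^16 ≡ 517^2 = 267289 ≡ 54 (mod 551)
5^32 ≡ 54^2 = 2916 ≡ 161 (mod 551)
5^64 ≡ 161^2 = 25921 ≡ 24 (mod 551)
5^128 ≡ 24^2 = 576 ≡ 25 (mod 551)
5^256 ≡ 25^2 = 625 ≡ 74 (mod 551)
5^512 ≡ 74^2 = 5476 ≡ 517 (mod 551)
550 = 512 + 32 + 4 + 2 in binary powers of 2.
So 5^550 ≡ 517 · 161 · 74 · 25 ≡ 480 (mod 551).
Since 480 ≠ 1, base 5 is a Fermat witness: 551 is composite.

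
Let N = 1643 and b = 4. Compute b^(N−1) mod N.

4^1 ≡ 4 (mod 1643)
4^2 ≡ 4^2 = 16 ≡ 16 (mod 1643)
4^4 ≡ 16^2 = 256 ≡ 256 (mod 1643)
4^8 ≡ 256^2 = 65536 ≡ 1459 (mod 1643)
4^16 ≡ 1459^2 = 2128681 ≡ 996 (mod 1643)
4^32 ≡ 996^2 = 992016 ≡ 1287 (mod 1643)
4^64 ≡ 1287^2 = 1656369 ≡ 225 (mod 1643)
4^128 ≡ 225^2 = 50625 ≡ 1335 (mod 1643)
4^256 ≡ 1335^2 = 1782225 ≡ 1213 (mod 1643)
4^512 ≡ 1213^2 = 1471369 ≡ 884 (mod 1643)
4^1024 ≡ 884^2 = 781456 ≡ 1031 (mod 1643)
1642 = 1024 + 512 + 64 + 32 + 8 + 2 in binary powers of 2.
So 4^1642 ≡ 1031 · 884 · 225 · 1287 · 1459 · 16 ≡ 574 (mod 1643).
Since 574 ≠ 1, base 4 is a Fermat witness: 1643 is composite.

574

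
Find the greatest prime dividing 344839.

47

344839 = 11 · 31349
31349 = 23 · 1363
1363 = 29 · 47
47 is prime.
So 344839 = 11 · 23 · 29 · 47; the largest prime factor is 47.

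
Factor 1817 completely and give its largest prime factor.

79

1817 = 23 · 79
79 is prime.
So 1817 = 23 · 79; the largest prime factor is 79.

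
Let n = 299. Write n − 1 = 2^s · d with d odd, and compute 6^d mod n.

288

299 − 1 = 298 = 2^1 · 149, so d = 149.
6^1 ≡ 6 (mod 299)
6^2 ≡ 6^2 = 36 ≡ 36 (mod 299)
6^4 ≡ 36^2 = 1296 ≡ 100 (mod 299)
6^8 ≡ 100^2 = 10000 ≡ 133 (mod 299)
6^16 ≡ 133^2 = 17689 ≡ 48 (mod 299)
6^32 ≡ 48^2 = 2304 ≡ 211 (mod 299)
6^64 ≡ 211^2 = 44521 ≡ 269 (mod 299)
6^128 ≡ 269^2 = 72361 ≡ 3 (mod 299)
149 = 128 + 16 + 4 + 1 in binary powers of 2.
So 6^149 ≡ 3 · 48 · 100 · 6 ≡ 288 (mod 299).
Squaring chain: 288; never reaches −1, so base 6 is a Miller–Rabin witness that 299 is composite.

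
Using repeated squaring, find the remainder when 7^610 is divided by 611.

17

7^1 ≡ 7 (mod 611)
7^2 ≡ 7^2 = 49 ≡ 49 (mod 611)
7^4 ≡ 49^2 = 2401 ≡ 568 (mod 611)
7^8 ≡ 568^2 = 322624 ≡ 16 (mod 611)
7^16 ≡ 16^2 = 256 ≡ 256 (mod 611)
7^32 ≡ 256^2 = 65536 ≡ 159 (mod 611)
7^64 ≡ 159^2 = 25281 ≡ 230 (mod 611)
7^128 ≡ 230^2 = 52900 ≡ 354 (mod 611)
7^256 ≡ 354^2 = 125316 ≡ 61 (mod 611)
7^512 ≡ 61^2 = 3721 ≡ 55 (mod 611)
610 = 512 + 64 + 32 + 2 in binary powers of 2.
So 7^610 ≡ 55 · 230 · 159 · 49 ≡ 17 (mod 611).
Since 17 ≠ 1, base 7 is a Fermat witness: 611 is composite.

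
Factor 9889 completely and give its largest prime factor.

9889 = 11 · 899
899 = 29 · 31
31 is prime.
So 9889 = 11 · 29 · 31; the largest prime factor is 31.

31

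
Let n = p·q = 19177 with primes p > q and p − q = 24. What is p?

151

Since p = q + 24, we have 19177 = q(q + 24), so q² + 24q − 19177 = 0.
Discriminant: 24² + 4·19177 = 576 + 76708 = 77284; √77284 = 278.
q = (−24 + 278)/2 = 127, and p = q + 24 = 151.
Check: 127 · 151 = 19177.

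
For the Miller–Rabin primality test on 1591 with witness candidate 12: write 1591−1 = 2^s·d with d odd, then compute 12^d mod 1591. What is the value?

285

1591 − 1 = 1590 = 2^1 · 795, so d = 795.
12^1 ≡ 12 (mod 1591)
12^2 ≡ 12^2 = 144 ≡ 144 (mod 1591)
12^4 ≡ 144^2 = 20736 ≡ 53 (mod 1591)
12^8 ≡ 53^2 = 2809 ≡ 1218 (mod 1591)
12^16 ≡ 1218^2 = 1483524 ≡ 712 (mod 1591)
12^32 ≡ 712^2 = 506944 ≡ 1006 (mod 1591)
12^64 ≡ 1006^2 = 1012036 ≡ 160 (mod 1591)
12^128 ≡ 160^2 = 25600 ≡ 144 (mod 1591)
12^256 ≡ 144^2 = 20736 ≡ 53 (mod 1591)
12^512 ≡ 53^2 = 2809 ≡ 1218 (mod 1591)
795 = 512 + 256 + 16 + 8 + 2 + 1 in binary powers of 2.
So 12^795 ≡ 1218 · 53 · 712 · 1218 · 144 · 12 ≡ 285 (mod 1591).
Squaring chain: 285; never reaches −1, so base 12 is a Miller–Rabin witness that 1591 is composite.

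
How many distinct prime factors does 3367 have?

3367 = 7 · 481
481 = 13 · 37
3367 = 7 · 13 · 37, which has 3 distinct prime factors.

3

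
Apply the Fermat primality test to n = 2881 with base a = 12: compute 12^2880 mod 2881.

2744

12^1 ≡ 12 (mod 2881)
12^2 ≡ 12^2 = 144 ≡ 144 (mod 2881)
12^4 ≡ 144^2 = 20736 ≡ 569 (mod 2881)
12^8 ≡ 569^2 = 323761 ≡ 1089 (mod 2881)
12^16 ≡ 1089^2 = 1185921 ≡ 1830 (mod 2881)
12^32 ≡ 1830^2 = 3348900 ≡ 1178 (mod 2881)
12^64 ≡ 1178^2 = 1387684 ≡ 1923 (mod 2881)
12^128 ≡ 1923^2 = 3697929 ≡ 1606 (mod 2881)
12^256 ≡ 1606^2 = 2579236 ≡ 741 (mod 2881)
12^512 ≡ 741^2 = 549081 ≡ 1691 (mod 2881)
12^1024 ≡ 1691^2 = 2859481 ≡ 1529 (mod 2881)
12^2048 ≡ 1529^2 = 2337841 ≡ 1350 (mod 2881)
2880 = 2048 + 512 + 256 + 64 in binary powers of 2.
So 12^2880 ≡ 1350 · 1691 · 741 · 1923 ≡ 2744 (mod 2881).
Since 2744 ≠ 1, base 12 is a Fermat witness: 2881 is composite.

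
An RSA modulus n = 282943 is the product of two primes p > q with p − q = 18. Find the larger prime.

541

Since p = q + 18, we have 282943 = q(q + 18), so q² + 18q − 282943 = 0.
Discriminant: 18² + 4·282943 = 324 + 1131772 = 1132096; √1132096 = 1064.
q = (−18 + 1064)/2 = 523, and p = q + 18 = 541.
Check: 523 · 541 = 282943.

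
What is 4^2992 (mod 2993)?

4^1 ≡ 4 (mod 2993)
4^2 ≡ 4^2 = 16 ≡ 16 (mod 2993)
4^4 ≡ 16^2 = 256 ≡ 256 (mod 2993)
4^8 ≡ 256^2 = 65536 ≡ 2683 (mod 2993)
4^16 ≡ 2683^2 = 7198489 ≡ 324 (mod 2993)
4^32 ≡ 324^2 = 104976 ≡ 221 (mod 2993)
4^64 ≡ 221^2 = 48841 ≡ 953 (mod 2993)
4^128 ≡ 953^2 = 908209 ≡ 1330 (mod 2993)
4^256 ≡ 1330^2 = 1768900 ≡ 37 (mod 2993)
4^512 ≡ 37^2 = 1369 ≡ 1369 (mod 2993)
4^1024 ≡ 1369^2 = 1874161 ≡ 543 (mod 2993)
4^2048 ≡ 543^2 = 294849 ≡ 1535 (mod 2993)
2992 = 2048 + 512 + 256 + 128 + 32 + 16 in binary powers of 2.
So 4^2992 ≡ 1535 · 1369 · 37 · 1330 · 221 · 324 ≡ 1205 (mod 2993).
Since 1205 ≠ 1, base 4 is a Fermat witness: 2993 is composite.

1205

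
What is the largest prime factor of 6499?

6499 = 67 · 97
97 is prime.
So 6499 = 67 · 97; the largest prime factor is 97.

97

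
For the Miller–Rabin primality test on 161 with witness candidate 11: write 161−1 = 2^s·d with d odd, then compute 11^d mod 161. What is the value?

161 − 1 = 160 = 2^5 · 5, so d = 5.
11^1 ≡ 11 (mod 161)
11^2 ≡ 11^2 = 121 ≡ 121 (mod 161)
11^4 ≡ 121^2 = 14641 ≡ 151 (mod 161)
5 = 4 + 1 in binary powers of 2.
So 11^5 ≡ 151 · 11 ≡ 51 (mod 161).
Squaring chain: 51 → 25 → 142 → 39 → 72; never reaches −1, so base 11 is a Miller–Rabin witness that 161 is composite.

51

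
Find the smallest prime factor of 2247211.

47

2247211 is odd.
Digit sum 19, not divisible by 3.
Ends in 1: not divisible by 5.
7: 2247211 = 7·321030 + 1
11: 2247211 = 11·204291 + 10
13: 2247211 = 13·172862 + 5
17: 2247211 = 17·132188 + 15
19: 2247211 = 19·118274 + 5
23: 2247211 = 23·97704 + 19
29: 2247211 = 29·77490 + 1
31: 2247211 = 31·72490 + 21
37: 2247211 = 37·60735 + 16
41: 2247211 = 41·54810 + 1
43: 2247211 = 43·52260 + 31
47: 2247211 = 47·47813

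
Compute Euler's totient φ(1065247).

Factor: 1065247 = 53 · 101 · 199.
φ(1065247) = (53−1) · (101−1) · (199−1) = 52 · 100 · 198 = 1029600.

1029600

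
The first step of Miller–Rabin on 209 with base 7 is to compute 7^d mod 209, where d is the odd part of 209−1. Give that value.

178

209 − 1 = 208 = 2^4 · 13, so d = 13.
7^1 ≡ 7 (mod 209)
7^2 ≡ 7^2 = 49 ≡ 49 (mod 209)
7^4 ≡ 49^2 = 2401 ≡ 102 (mod 209)
7^8 ≡ 102^2 = 10404 ≡ 163 (mod 209)
13 = 8 + 4 + 1 in binary powers of 2.
So 7^13 ≡ 163 · 102 · 7 ≡ 178 (mod 209).
Squaring chain: 178 → 125 → 159 → 201; never reaches −1, so base 7 is a Miller–Rabin witness that 209 is composite.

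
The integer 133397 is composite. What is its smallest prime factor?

133397 is odd.
Digit sum 26, not divisible by 3.
Ends in 7: not divisible by 5.
7: 133397 = 7·19056 + 5
11: 133397 = 11·12127

11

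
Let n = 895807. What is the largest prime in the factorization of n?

895807 = 11 · 81437
81437 = 31 · 2627
2627 = 37 · 71
71 is prime.
So 895807 = 11 · 31 · 37 · 71; the largest prime factor is 71.

71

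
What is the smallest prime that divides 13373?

13373 is odd.
Digit sum 17, not divisible by 3.
Ends in 3: not divisible by 5.
7: 13373 = 7·1910 + 3
11: 13373 = 11·1215 + 8
13: 13373 = 13·1028 + 9
17: 13373 = 17·786 + 11
19: 13373 = 19·703 + 16
23: 13373 = 23·581 + 10
29: 13373 = 29·461 + 4
31: 13373 = 31·431 + 12
37: 13373 = 37·361 + 16
41: 13373 = 41·326 + 7
43: 13373 = 43·311

43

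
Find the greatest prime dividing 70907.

70907 = 17 · 4171
4171 = 43 · 97
97 is prime.
So 70907 = 17 · 43 · 97; the largest prime factor is 97.

97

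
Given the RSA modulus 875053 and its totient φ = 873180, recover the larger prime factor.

φ(n) = (p−1)(q−1) = n − (p+q) + 1, so p + q = 875053 − 873180 + 1 = 1874.
p and q are the roots of t² − 1874t + 875053 = 0.
Discriminant: 1874² − 4·875053 = 3511876 − 3500212 = 11664; √11664 = 108.
q = (1874 − 108)/2 = 883, p = (1874 + 108)/2 = 991.
Check: 883 · 991 = 875053.

991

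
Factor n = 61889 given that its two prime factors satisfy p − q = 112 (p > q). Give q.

199

Since p = q + 112, we have 61889 = q(q + 112), so q² + 112q − 61889 = 0.
Discriminant: 112² + 4·61889 = 12544 + 247556 = 260100; √260100 = 510.
q = (−112 + 510)/2 = 199, and p = q + 112 = 311.
Check: 199 · 311 = 61889.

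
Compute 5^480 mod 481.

417

5^1 ≡ 5 (mod 481)
5^2 ≡ 5^2 = 25 ≡ 25 (mod 481)
5^4 ≡ 25^2 = 625 ≡ 144 (mod 481)
5^8 ≡ 144^2 = 20736 ≡ 53 (mod 481)
5^16 ≡ 53^2 = 2809 ≡ 404 (mod 481)
5^32 ≡ 404^2 = 163216 ≡ 157 (mod 481)
5^64 ≡ 157^2 = 24649 ≡ 118 (mod 481)
5^128 ≡ 118^2 = 13924 ≡ 456 (mod 481)
5^256 ≡ 456^2 = 207936 ≡ 144 (mod 481)
480 = 256 + 128 + 64 + 32 in binary powers of 2.
So 5^480 ≡ 144 · 456 · 118 · 157 ≡ 417 (mod 481).
Since 417 ≠ 1, base 5 is a Fermat witness: 481 is composite.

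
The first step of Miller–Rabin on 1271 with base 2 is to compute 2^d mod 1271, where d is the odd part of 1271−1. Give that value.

1271 − 1 = 1270 = 2^1 · 635, so d = 635.
2^1 ≡ 2 (mod 1271)
2^2 ≡ 2^2 = 4 ≡ 4 (mod 1271)
2^4 ≡ 4^2 = 16 ≡ 16 (mod 1271)
2^8 ≡ 16^2 = 256 ≡ 256 (mod 1271)
2^16 ≡ 256^2 = 65536 ≡ 715 (mod 1271)
2^32 ≡ 715^2 = 511225 ≡ 283 (mod 1271)
2^64 ≡ 283^2 = 80089 ≡ 16 (mod 1271)
2^128 ≡ 16^2 = 256 ≡ 256 (mod 1271)
2^256 ≡ 256^2 = 65536 ≡ 715 (mod 1271)
2^512 ≡ 715^2 = 511225 ≡ 283 (mod 1271)
635 = 512 + 64 + 32 + 16 + 8 + 2 + 1 in binary powers of 2.
So 2^635 ≡ 283 · 16 · 283 · 715 · 256 · 4 · 2 ≡ 993 (mod 1271).
Squaring chain: 993; never reaches −1, so base 2 is a Miller–Rabin witness that 1271 is composite.

993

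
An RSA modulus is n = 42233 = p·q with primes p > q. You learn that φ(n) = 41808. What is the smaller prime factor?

φ(n) = (p−1)(q−1) = n − (p+q) + 1, so p + q = 42233 − 41808 + 1 = 426.
p and q are the roots of t² − 426t + 42233 = 0.
Discriminant: 426² − 4·42233 = 181476 − 168932 = 12544; √12544 = 112.
q = (426 − 112)/2 = 157, p = (426 + 112)/2 = 269.
Check: 157 · 269 = 42233.

157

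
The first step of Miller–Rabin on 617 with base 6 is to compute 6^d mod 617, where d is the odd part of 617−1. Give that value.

139

617 − 1 = 616 = 2^3 · 77, so d = 77.
6^1 ≡ 6 (mod 617)
6^2 ≡ 6^2 = 36 ≡ 36 (mod 617)
6^4 ≡ 36^2 = 1296 ≡ 62 (mod 617)
6^8 ≡ 62^2 = 3844 ≡ 142 (mod 617)
6^16 ≡ 142^2 = 20164 ≡ 420 (mod 617)
6^32 ≡ 420^2 = 176400 ≡ 555 (mod 617)
6^64 ≡ 555^2 = 308025 ≡ 142 (mod 617)
77 = 64 + 8 + 4 + 1 in binary powers of 2.
So 6^77 ≡ 142 · 142 · 62 · 6 ≡ 139 (mod 617).
Squaring chain: 139 → 194 → 616; reaches −1, so base 6 does not prove 617 composite.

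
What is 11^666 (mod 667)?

11^1 ≡ 11 (mod 667)
11^2 ≡ 11^2 = 121 ≡ 121 (mod 667)
11^4 ≡ 121^2 = 14641 ≡ 634 (mod 667)
11^8 ≡ 634^2 = 401956 ≡ 422 (mod 667)
11^16 ≡ 422^2 = 178084 ≡ 662 (mod 667)
11^32 ≡ 662^2 = 438244 ≡ 25 (mod 667)
11^64 ≡ 25^2 = 625 ≡ 625 (mod 667)
11^128 ≡ 625^2 = 390625 ≡ 430 (mod 667)
11^256 ≡ 430^2 = 184900 ≡ 141 (mod 667)
11^512 ≡ 141^2 = 19881 ≡ 538 (mod 667)
666 = 512 + 128 + 16 + 8 + 2 in binary powers of 2.
So 11^666 ≡ 538 · 430 · 662 · 422 · 121 ≡ 216 (mod 667).
Since 216 ≠ 1, base 11 is a Fermat witness: 667 is composite.

216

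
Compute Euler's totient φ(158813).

Factor: 158813 = 31 · 47 · 109.
φ(158813) = (31−1) · (47−1) · (109−1) = 30 · 46 · 108 = 149040.

149040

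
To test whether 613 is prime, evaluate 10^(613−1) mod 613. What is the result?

10^1 ≡ 10 (mod 613)
10^2 ≡ 10^2 = 100 ≡ 100 (mod 613)
10^4 ≡ 100^2 = 10000 ≡ 192 (mod 613)
10^8 ≡ 192^2 = 36864 ≡ 84 (mod 613)
10^16 ≡ 84^2 = 7056 ≡ 313 (mod 613)
10^32 ≡ 313^2 = 97969 ≡ 502 (mod 613)
10^64 ≡ 502^2 = 252004 ≡ 61 (mod 613)
10^128 ≡ 61^2 = 3721 ≡ 43 (mod 613)
10^256 ≡ 43^2 = 1849 ≡ 10 (mod 613)
10^512 ≡ 10^2 = 100 ≡ 100 (mod 613)
612 = 512 + 64 + 32 + 4 in binary powers of 2.
So 10^612 ≡ 100 · 61 · 502 · 192 ≡ 1 (mod 613).
Since the result is 1, base 10 gives no evidence that 613 is composite.

1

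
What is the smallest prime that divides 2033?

2033 is odd.
Digit sum 8, not divisible by 3.
Ends in 3: not divisible by 5.
7: 2033 = 7·290 + 3
11: 2033 = 11·184 + 9
13: 2033 = 13·156 + 5
17: 2033 = 17·119 + 10
19: 2033 = 19·107

19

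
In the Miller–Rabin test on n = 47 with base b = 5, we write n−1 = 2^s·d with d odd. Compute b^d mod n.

46

47 − 1 = 46 = 2^1 · 23, so d = 23.
5^1 ≡ 5 (mod 47)
5^2 ≡ 5^2 = 25 ≡ 25 (mod 47)
5^4 ≡ 25^2 = 625 ≡ 14 (mod 47)
5^8 ≡ 14^2 = 196 ≡ 8 (mod 47)
5^16 ≡ 8^2 = 64 ≡ 17 (mod 47)
23 = 16 + 4 + 2 + 1 in binary powers of 2.
So 5^23 ≡ 17 · 14 · 25 · 5 ≡ 46 (mod 47).
Since 5^d ≡ 46 (mod 47), base 5 does not prove 47 composite.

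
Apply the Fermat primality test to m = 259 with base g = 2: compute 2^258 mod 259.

2^1 ≡ 2 (mod 259)
2^2 ≡ 2^2 = 4 ≡ 4 (mod 259)
2^4 ≡ 4^2 = 16 ≡ 16 (mod 259)
2^8 ≡ 16^2 = 256 ≡ 256 (mod 259)
2^16 ≡ 256^2 = 65536 ≡ 9 (mod 259)
2^32 ≡ 9^2 = 81 ≡ 81 (mod 259)
2^64 ≡ 81^2 = 6561 ≡ 86 (mod 259)
2^128 ≡ 86^2 = 7396 ≡ 144 (mod 259)
2^256 ≡ 144^2 = 20736 ≡ 16 (mod 259)
258 = 256 + 2 in binary powers of 2.
So 2^258 ≡ 16 · 4 ≡ 64 (mod 259).
Since 64 ≠ 1, base 2 is a Fermat witness: 259 is composite.

64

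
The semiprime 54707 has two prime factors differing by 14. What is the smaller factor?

227

Since p = q + 14, we have 54707 = q(q + 14), so q² + 14q − 54707 = 0.
Discriminant: 14² + 4·54707 = 196 + 218828 = 219024; √219024 = 468.
q = (−14 + 468)/2 = 227, and p = q + 14 = 241.
Check: 227 · 241 = 54707.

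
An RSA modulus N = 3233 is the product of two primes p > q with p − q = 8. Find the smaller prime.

53

Since p = q + 8, we have 3233 = q(q + 8), so q² + 8q − 3233 = 0.
Discriminant: 8² + 4·3233 = 64 + 12932 = 12996; √12996 = 114.
q = (−8 + 114)/2 = 53, and p = q + 8 = 61.
Check: 53 · 61 = 3233.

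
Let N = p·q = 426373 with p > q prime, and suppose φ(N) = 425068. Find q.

φ(n) = (p−1)(q−1) = n − (p+q) + 1, so p + q = 426373 − 425068 + 1 = 1306.
p and q are the roots of t² − 1306t + 426373 = 0.
Discriminant: 1306² − 4·426373 = 1705636 − 1705492 = 144; √144 = 12.
q = (1306 − 12)/2 = 647, p = (1306 + 12)/2 = 659.
Check: 647 · 659 = 426373.

647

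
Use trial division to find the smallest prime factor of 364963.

364963 is odd.
Digit sum 31, not divisible by 3.
Ends in 3: not divisible by 5.
7: 364963 = 7·52137 + 4
11: 364963 = 11·33178 + 5
13: 364963 = 13·28074 + 1
17: 364963 = 17·21468 + 7
19: 364963 = 19·19208 + 11
23: 364963 = 23·15867 + 22
29: 364963 = 29·12584 + 27
31: 364963 = 31·11773

31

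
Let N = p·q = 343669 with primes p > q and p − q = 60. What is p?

Since p = q + 60, we have 343669 = q(q + 60), so q² + 60q − 343669 = 0.
Discriminant: 60² + 4·343669 = 3600 + 1374676 = 1378276; √1378276 = 1174.
q = (−60 + 1174)/2 = 557, and p = q + 60 = 617.
Check: 557 · 617 = 343669.

617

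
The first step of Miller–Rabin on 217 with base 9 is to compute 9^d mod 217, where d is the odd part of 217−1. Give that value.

217 − 1 = 216 = 2^3 · 27, so d = 27.
9^1 ≡ 9 (mod 217)
9^2 ≡ 9^2 = 81 ≡ 81 (mod 217)
9^4 ≡ 81^2 = 6561 ≡ 51 (mod 217)
9^8 ≡ 51^2 = 2601 ≡ 214 (mod 217)
9^16 ≡ 214^2 = 45796 ≡ 9 (mod 217)
27 = 16 + 8 + 2 + 1 in binary powers of 2.
So 9^27 ≡ 9 · 214 · 81 · 9 ≡ 64 (mod 217).
Squaring chain: 64 → 190 → 78; never reaches −1, so base 9 is a Miller–Rabin witness that 217 is composite.

64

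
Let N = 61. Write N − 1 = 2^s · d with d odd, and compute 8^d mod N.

61 − 1 = 60 = 2^2 · 15, so d = 15.
8^1 ≡ 8 (mod 61)
8^2 ≡ 8^2 = 64 ≡ 3 (mod 61)
8^4 ≡ 3^2 = 9 ≡ 9 (mod 61)
8^8 ≡ 9^2 = 81 ≡ 20 (mod 61)
15 = 8 + 4 + 2 + 1 in binary powers of 2.
So 8^15 ≡ 20 · 9 · 3 · 8 ≡ 50 (mod 61).
Squaring chain: 50 → 60; reaches −1, so base 8 does not prove 61 composite.

50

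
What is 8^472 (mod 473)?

262

8^1 ≡ 8 (mod 473)
8^2 ≡ 8^2 = 64 ≡ 64 (mod 473)
8^4 ≡ 64^2 = 4096 ≡ 312 (mod 473)
8^8 ≡ 312^2 = 97344 ≡ 379 (mod 473)
8^16 ≡ 379^2 = 143641 ≡ 322 (mod 473)
8^32 ≡ 322^2 = 103684 ≡ 97 (mod 473)
8^64 ≡ 97^2 = 9409 ≡ 422 (mod 473)
8^128 ≡ 422^2 = 178084 ≡ 236 (mod 473)
8^256 ≡ 236^2 = 55696 ≡ 355 (mod 473)
472 = 256 + 128 + 64 + 16 + 8 in binary powers of 2.
So 8^472 ≡ 355 · 236 · 422 · 322 · 379 ≡ 262 (mod 473).
Since 262 ≠ 1, base 8 is a Fermat witness: 473 is composite.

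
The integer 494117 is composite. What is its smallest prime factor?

494117 is odd.
Digit sum 26, not divisible by 3.
Ends in 7: not divisible by 5.
7: 494117 = 7·70588 + 1
11: 494117 = 11·44919 + 8
13: 494117 = 13·38009

13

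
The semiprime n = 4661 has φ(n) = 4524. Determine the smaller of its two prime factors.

φ(n) = (p−1)(q−1) = n − (p+q) + 1, so p + q = 4661 − 4524 + 1 = 138.
p and q are the roots of t² − 138t + 4661 = 0.
Discriminant: 138² − 4·4661 = 19044 − 18644 = 400; √400 = 20.
q = (138 − 20)/2 = 59, p = (138 + 20)/2 = 79.
Check: 59 · 79 = 4661.

59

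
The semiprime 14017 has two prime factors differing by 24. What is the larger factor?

131

Since p = q + 24, we have 14017 = q(q + 24), so q² + 24q − 14017 = 0.
Discriminant: 24² + 4·14017 = 576 + 56068 = 56644; √56644 = 238.
q = (−24 + 238)/2 = 107, and p = q + 24 = 131.
Check: 107 · 131 = 14017.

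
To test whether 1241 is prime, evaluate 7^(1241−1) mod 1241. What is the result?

7^1 ≡ 7 (mod 1241)
7^2 ≡ 7^2 = 49 ≡ 49 (mod 1241)
7^4 ≡ 49^2 = 2401 ≡ 1160 (mod 1241)
7^8 ≡ 1160^2 = 1345600 ≡ 356 (mod 1241)
7^16 ≡ 356^2 = 126736 ≡ 154 (mod 1241)
7^32 ≡ 154^2 = 23716 ≡ 137 (mod 1241)
7^64 ≡ 137^2 = 18769 ≡ 154 (mod 1241)
7^128 ≡ 154^2 = 23716 ≡ 137 (mod 1241)
7^256 ≡ 137^2 = 18769 ≡ 154 (mod 1241)
7^512 ≡ 154^2 = 23716 ≡ 137 (mod 1241)
7^1024 ≡ 137^2 = 18769 ≡ 154 (mod 1241)
1240 = 1024 + 128 + 64 + 16 + 8 in binary powers of 2.
So 7^1240 ≡ 154 · 137 · 154 · 154 · 356 ≡ 373 (mod 1241).
Since 373 ≠ 1, base 7 is a Fermat witness: 1241 is composite.

373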